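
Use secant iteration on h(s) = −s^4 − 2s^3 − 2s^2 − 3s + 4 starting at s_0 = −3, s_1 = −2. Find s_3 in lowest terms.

−72931/34009

h(−3) = −32, h(−2) = 2. s_2 = (−2) − 2·((−2) − (−3))/(2 − (−32)) = −35/17.
h(−2) = 2, h(−35/17) = 99024/83521. s_3 = (−35/17) − (99024/83521)·((−35/17) − (−2))/((99024/83521) − 2) = −72931/34009.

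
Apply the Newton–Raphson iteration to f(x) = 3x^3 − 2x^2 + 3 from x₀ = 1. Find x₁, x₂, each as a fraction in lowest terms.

f'(x) = 9x^2 − 4x.
f(1) = 4, f'(1) = 5, so x₁ = 1 − 4/5 = 1/5.
f(1/5) = 368/125, f'(1/5) = −11/25, so x₂ = (1/5) − (368/125)/(−11/25) = 379/55.

x₁ = 1/5, x₂ = 379/55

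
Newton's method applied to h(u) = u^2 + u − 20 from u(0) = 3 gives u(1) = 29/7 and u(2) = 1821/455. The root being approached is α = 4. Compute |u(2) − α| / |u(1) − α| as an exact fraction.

u(1) − α = 29/7 − 4 = 1/7, so |u(1) − α| = 1/7.
u(2) − α = 1821/455 − 4 = 1/455, so |u(2) − α| = 1/455.
Ratio = (1/455) / (1/7) = 1/65.

1/65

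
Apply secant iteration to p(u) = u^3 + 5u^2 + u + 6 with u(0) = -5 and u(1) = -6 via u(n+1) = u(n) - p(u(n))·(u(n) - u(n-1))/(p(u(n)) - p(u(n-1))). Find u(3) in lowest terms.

p(-5) = 1, p(-6) = -36. u(2) = (-6) - (-36)·((-6) - (-5))/((-36) - 1) = -186/37.
p(-6) = -36, p(-186/37) = 14688/50653. u(3) = (-186/37) - (14688/50653)·((-186/37) - (-6))/((14688/50653) - (-36)) = -257082/51061.

-257082/51061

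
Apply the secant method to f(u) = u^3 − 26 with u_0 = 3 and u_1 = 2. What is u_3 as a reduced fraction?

f(3) = 1, f(2) = −18. u_2 = 2 − (−18)·(2 − 3)/((−18) − 1) = 56/19.
f(2) = −18, f(56/19) = −2718/6859. u_3 = (56/19) − (−2718/6859)·((56/19) − 2)/((−2718/6859) − (−18)) = 3319/1118.

3319/1118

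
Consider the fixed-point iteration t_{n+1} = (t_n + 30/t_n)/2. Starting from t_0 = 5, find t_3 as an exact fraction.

116161/21208

t_1 = (5 + 30/5)/2 = 11/2.
t_2 = (11/2 + 30/(11/2))/2 = 241/44.
t_3 = (241/44 + 30/(241/44))/2 = 116161/21208.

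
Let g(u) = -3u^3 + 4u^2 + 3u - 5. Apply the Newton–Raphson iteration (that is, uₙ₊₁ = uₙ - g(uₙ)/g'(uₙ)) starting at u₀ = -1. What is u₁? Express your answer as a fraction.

-15/14

g'(u) = -9u^2 + 8u + 3.
g(-1) = -1, g'(-1) = -14, so u₁ = (-1) - (-1)/(-14) = -15/14.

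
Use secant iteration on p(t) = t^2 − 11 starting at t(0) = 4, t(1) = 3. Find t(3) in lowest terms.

p(4) = 5, p(3) = −2. t(2) = 3 − (−2)·(3 − 4)/((−2) − 5) = 23/7.
p(3) = −2, p(23/7) = −10/49. t(3) = (23/7) − (−10/49)·((23/7) − 3)/((−10/49) − (−2)) = 73/22.

73/22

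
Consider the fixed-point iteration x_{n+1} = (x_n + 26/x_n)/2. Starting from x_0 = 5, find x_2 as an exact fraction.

x_1 = (5 + 26/5)/2 = 51/10.
x_2 = (51/10 + 26/(51/10))/2 = 5201/1020.

5201/1020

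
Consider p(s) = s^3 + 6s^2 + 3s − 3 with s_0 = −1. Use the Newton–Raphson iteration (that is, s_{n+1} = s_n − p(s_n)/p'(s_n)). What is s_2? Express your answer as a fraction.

−863/747

p'(s) = 3s^2 + 12s + 3.
p(−1) = −1, p'(−1) = −6, so s_1 = (−1) − (−1)/(−6) = −7/6.
p(−7/6) = 17/216, p'(−7/6) = −83/12, so s_2 = (−7/6) − (17/216)/(−83/12) = −863/747.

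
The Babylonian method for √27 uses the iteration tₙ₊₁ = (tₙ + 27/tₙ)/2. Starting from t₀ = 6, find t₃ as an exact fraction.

t₁ = (6 + 27/6)/2 = 21/4.
t₂ = (21/4 + 27/(21/4))/2 = 291/56.
t₃ = (291/56 + 27/(291/56))/2 = 56451/10864.

56451/10864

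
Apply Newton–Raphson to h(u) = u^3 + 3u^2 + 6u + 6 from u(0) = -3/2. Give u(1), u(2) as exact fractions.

u(1) = -8/5, u(2) = -407/255

h'(u) = 3u^2 + 6u + 6.
h(-3/2) = 3/8, h'(-3/2) = 15/4, so u(1) = (-3/2) - (3/8)/(15/4) = -8/5.
h(-8/5) = -2/125, h'(-8/5) = 102/25, so u(2) = (-8/5) - (-2/125)/(102/25) = -407/255.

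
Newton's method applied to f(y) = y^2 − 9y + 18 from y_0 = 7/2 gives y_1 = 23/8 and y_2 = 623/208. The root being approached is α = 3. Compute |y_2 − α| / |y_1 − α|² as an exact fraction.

y_1 − α = 23/8 − 3 = −1/8, so |y_1 − α| = 1/8.
y_2 − α = 623/208 − 3 = −1/208, so |y_2 − α| = 1/208.
|y_1 − α|² = 1/64.
Ratio = (1/208) / (1/64) = 4/13.

4/13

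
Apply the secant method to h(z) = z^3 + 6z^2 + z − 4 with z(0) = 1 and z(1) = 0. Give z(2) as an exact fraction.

h(1) = 4, h(0) = −4. z(2) = 0 − (−4)·(0 − 1)/((−4) − 4) = 1/2.

1/2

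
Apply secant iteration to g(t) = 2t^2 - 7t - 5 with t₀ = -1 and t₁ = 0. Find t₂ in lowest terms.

-5/9

g(-1) = 4, g(0) = -5. t₂ = 0 - (-5)·(0 - (-1))/((-5) - 4) = -5/9.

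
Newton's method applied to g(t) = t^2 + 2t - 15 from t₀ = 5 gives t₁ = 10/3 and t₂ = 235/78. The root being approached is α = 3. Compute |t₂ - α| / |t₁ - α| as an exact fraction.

1/26

t₁ - α = 10/3 - 3 = 1/3, so |t₁ - α| = 1/3.
t₂ - α = 235/78 - 3 = 1/78, so |t₂ - α| = 1/78.
Ratio = (1/78) / (1/3) = 1/26.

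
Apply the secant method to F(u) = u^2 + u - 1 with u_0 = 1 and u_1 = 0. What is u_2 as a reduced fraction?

F(1) = 1, F(0) = -1. u_2 = 0 - (-1)·(0 - 1)/((-1) - 1) = 1/2.

1/2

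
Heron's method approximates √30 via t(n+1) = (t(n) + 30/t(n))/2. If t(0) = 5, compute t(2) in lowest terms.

241/44

t(1) = (5 + 30/5)/2 = 11/2.
t(2) = (11/2 + 30/(11/2))/2 = 241/44.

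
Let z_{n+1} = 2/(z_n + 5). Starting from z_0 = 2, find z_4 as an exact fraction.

398/1069

z_1 = 2/(2 + 5) = 2/7.
z_2 = 2/(2/7 + 5) = 14/37.
z_3 = 2/(14/37 + 5) = 74/199.
z_4 = 2/(74/199 + 5) = 398/1069.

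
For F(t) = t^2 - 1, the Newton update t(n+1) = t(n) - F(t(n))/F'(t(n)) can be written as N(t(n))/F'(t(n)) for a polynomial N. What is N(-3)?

10

F'(t) = 2t.
N(t) = t·F'(t) - F(t) = t·(2t) - (t^2 - 1) = t^2 + 1.
N(-3) = 10.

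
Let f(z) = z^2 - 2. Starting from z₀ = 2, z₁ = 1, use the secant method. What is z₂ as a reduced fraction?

4/3

f(2) = 2, f(1) = -1. z₂ = 1 - (-1)·(1 - 2)/((-1) - 2) = 4/3.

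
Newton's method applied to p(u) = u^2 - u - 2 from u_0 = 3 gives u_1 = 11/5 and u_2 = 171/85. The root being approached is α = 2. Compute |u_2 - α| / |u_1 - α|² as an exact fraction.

5/17

u_1 - α = 11/5 - 2 = 1/5, so |u_1 - α| = 1/5.
u_2 - α = 171/85 - 2 = 1/85, so |u_2 - α| = 1/85.
|u_1 - α|² = 1/25.
Ratio = (1/85) / (1/25) = 5/17.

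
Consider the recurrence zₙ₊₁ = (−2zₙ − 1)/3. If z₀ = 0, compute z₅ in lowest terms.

−55/243

z₁ = (−2·0 − 1)/3 = −1/3.
z₂ = (−2·(−1/3) − 1)/3 = −1/9.
z₃ = (−2·(−1/9) − 1)/3 = −7/27.
z₄ = (−2·(−7/27) − 1)/3 = −13/81.
z₅ = (−2·(−13/81) − 1)/3 = −55/243.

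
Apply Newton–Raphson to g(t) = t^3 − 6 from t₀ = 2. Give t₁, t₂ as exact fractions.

g'(t) = 3t^2.
g(2) = 2, g'(2) = 12, so t₁ = 2 − 2/12 = 11/6.
g(11/6) = 35/216, g'(11/6) = 121/12, so t₂ = (11/6) − (35/216)/(121/12) = 1979/1089.

t₁ = 11/6, t₂ = 1979/1089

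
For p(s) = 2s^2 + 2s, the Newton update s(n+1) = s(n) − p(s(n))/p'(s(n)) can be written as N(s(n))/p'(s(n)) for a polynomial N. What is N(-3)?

18

p'(s) = 4s + 2.
N(s) = s·p'(s) − p(s) = s·(4s + 2) − (2s^2 + 2s) = 2s^2.
N(-3) = 18.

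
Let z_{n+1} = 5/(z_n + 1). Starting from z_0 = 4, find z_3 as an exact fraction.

z_1 = 5/(4 + 1) = 1.
z_2 = 5/(1 + 1) = 5/2.
z_3 = 5/(5/2 + 1) = 10/7.

10/7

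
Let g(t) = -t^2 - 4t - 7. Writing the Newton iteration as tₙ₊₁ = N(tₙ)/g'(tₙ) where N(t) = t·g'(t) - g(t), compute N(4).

-9

g'(t) = -2t - 4.
N(t) = t·g'(t) - g(t) = t·(-2t - 4) - (-t^2 - 4t - 7) = -t^2 + 7.
N(4) = -9.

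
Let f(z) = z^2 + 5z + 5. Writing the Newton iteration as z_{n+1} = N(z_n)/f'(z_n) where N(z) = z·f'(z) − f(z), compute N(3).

f'(z) = 2z + 5.
N(z) = z·f'(z) − f(z) = z·(2z + 5) − (z^2 + 5z + 5) = z^2 − 5.
N(3) = 4.

4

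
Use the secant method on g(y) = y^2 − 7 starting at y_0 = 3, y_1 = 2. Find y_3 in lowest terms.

61/23

g(3) = 2, g(2) = −3. y_2 = 2 − (−3)·(2 − 3)/((−3) − 2) = 13/5.
g(2) = −3, g(13/5) = −6/25. y_3 = (13/5) − (−6/25)·((13/5) − 2)/((−6/25) − (−3)) = 61/23.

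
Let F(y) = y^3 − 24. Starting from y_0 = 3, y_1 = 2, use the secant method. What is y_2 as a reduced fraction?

54/19

F(3) = 3, F(2) = −16. y_2 = 2 − (−16)·(2 − 3)/((−16) − 3) = 54/19.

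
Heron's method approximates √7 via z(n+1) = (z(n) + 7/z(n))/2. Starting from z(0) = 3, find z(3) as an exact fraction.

32257/12192

z(1) = (3 + 7/3)/2 = 8/3.
z(2) = (8/3 + 7/(8/3))/2 = 127/48.
z(3) = (127/48 + 7/(127/48))/2 = 32257/12192.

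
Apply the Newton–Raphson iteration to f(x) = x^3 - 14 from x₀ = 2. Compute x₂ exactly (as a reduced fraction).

f'(x) = 3x^2.
f(2) = -6, f'(2) = 12, so x₁ = 2 - (-6)/12 = 5/2.
f(5/2) = 13/8, f'(5/2) = 75/4, so x₂ = (5/2) - (13/8)/(75/4) = 181/75.

181/75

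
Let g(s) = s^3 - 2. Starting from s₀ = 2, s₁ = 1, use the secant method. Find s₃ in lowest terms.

g(2) = 6, g(1) = -1. s₂ = 1 - (-1)·(1 - 2)/((-1) - 6) = 8/7.
g(1) = -1, g(8/7) = -174/343. s₃ = (8/7) - (-174/343)·((8/7) - 1)/((-174/343) - (-1)) = 218/169.

218/169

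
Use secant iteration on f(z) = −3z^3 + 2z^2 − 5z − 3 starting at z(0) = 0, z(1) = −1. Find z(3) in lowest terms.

−477/1177

f(0) = −3, f(−1) = 7. z(2) = (−1) − 7·((−1) − 0)/(7 − (−3)) = −3/10.
f(−1) = 7, f(−3/10) = −1239/1000. z(3) = (−3/10) − (−1239/1000)·((−3/10) − (−1))/((−1239/1000) − 7) = −477/1177.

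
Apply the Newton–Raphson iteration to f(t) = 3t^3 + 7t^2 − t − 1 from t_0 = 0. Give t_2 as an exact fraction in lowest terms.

−1/3

f'(t) = 9t^2 + 14t − 1.
f(0) = −1, f'(0) = −1, so t_1 = 0 − (−1)/(−1) = −1.
f(−1) = 4, f'(−1) = −6, so t_2 = (−1) − 4/(−6) = −1/3.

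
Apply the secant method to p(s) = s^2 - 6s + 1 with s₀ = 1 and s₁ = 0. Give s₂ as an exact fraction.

p(1) = -4, p(0) = 1. s₂ = 0 - 1·(0 - 1)/(1 - (-4)) = 1/5.

1/5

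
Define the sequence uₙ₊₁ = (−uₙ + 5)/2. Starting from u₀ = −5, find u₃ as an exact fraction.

5/2

u₁ = (−(−5) + 5)/2 = 5.
u₂ = (−5 + 5)/2 = 0.
u₃ = (−0 + 5)/2 = 5/2.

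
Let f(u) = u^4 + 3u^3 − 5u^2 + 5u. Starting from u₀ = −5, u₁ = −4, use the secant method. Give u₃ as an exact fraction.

−14383420/3242119

f(−5) = 100, f(−4) = −36. u₂ = (−4) − (−36)·((−4) − (−5))/((−36) − 100) = −145/34.
f(−4) = −36, f(−145/34) = −18929025/1336336. u₃ = (−145/34) − (−18929025/1336336)·((−145/34) − (−4))/((−18929025/1336336) − (−36)) = −14383420/3242119.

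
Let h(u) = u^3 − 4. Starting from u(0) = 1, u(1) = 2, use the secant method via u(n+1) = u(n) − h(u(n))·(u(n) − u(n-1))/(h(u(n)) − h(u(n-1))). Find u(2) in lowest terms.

h(1) = −3, h(2) = 4. u(2) = 2 − 4·(2 − 1)/(4 − (−3)) = 10/7.

10/7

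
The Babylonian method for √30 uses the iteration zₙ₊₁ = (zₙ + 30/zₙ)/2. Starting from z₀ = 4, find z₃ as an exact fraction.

2033761/371312

z₁ = (4 + 30/4)/2 = 23/4.
z₂ = (23/4 + 30/(23/4))/2 = 1009/184.
z₃ = (1009/184 + 30/(1009/184))/2 = 2033761/371312.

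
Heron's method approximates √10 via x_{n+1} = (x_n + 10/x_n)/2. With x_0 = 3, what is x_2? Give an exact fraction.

x_1 = (3 + 10/3)/2 = 19/6.
x_2 = (19/6 + 10/(19/6))/2 = 721/228.

721/228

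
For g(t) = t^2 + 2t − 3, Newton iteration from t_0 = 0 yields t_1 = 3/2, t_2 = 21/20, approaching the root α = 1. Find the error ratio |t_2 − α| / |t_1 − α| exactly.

1/10

t_1 − α = 3/2 − 1 = 1/2, so |t_1 − α| = 1/2.
t_2 − α = 21/20 − 1 = 1/20, so |t_2 − α| = 1/20.
Ratio = (1/20) / (1/2) = 1/10.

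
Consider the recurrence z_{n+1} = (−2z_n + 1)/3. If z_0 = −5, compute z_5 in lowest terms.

215/243

z_1 = (−2·(−5) + 1)/3 = 11/3.
z_2 = (−2·(11/3) + 1)/3 = −19/9.
z_3 = (−2·(−19/9) + 1)/3 = 47/27.
z_4 = (−2·(47/27) + 1)/3 = −67/81.
z_5 = (−2·(−67/81) + 1)/3 = 215/243.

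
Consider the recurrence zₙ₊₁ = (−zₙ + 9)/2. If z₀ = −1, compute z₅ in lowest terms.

25/8

z₁ = (−(−1) + 9)/2 = 5.
z₂ = (−5 + 9)/2 = 2.
z₃ = (−2 + 9)/2 = 7/2.
z₄ = (−(7/2) + 9)/2 = 11/4.
z₅ = (−(11/4) + 9)/2 = 25/8.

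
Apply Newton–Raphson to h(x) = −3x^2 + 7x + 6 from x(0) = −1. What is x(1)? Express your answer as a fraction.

−9/13

h'(x) = −6x + 7.
h(−1) = −4, h'(−1) = 13, so x(1) = (−1) − (−4)/13 = −9/13.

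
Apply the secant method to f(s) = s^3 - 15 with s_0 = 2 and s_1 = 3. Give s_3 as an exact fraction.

6395/2613

f(2) = -7, f(3) = 12. s_2 = 3 - 12·(3 - 2)/(12 - (-7)) = 45/19.
f(3) = 12, f(45/19) = -11760/6859. s_3 = (45/19) - (-11760/6859)·((45/19) - 3)/((-11760/6859) - 12) = 6395/2613.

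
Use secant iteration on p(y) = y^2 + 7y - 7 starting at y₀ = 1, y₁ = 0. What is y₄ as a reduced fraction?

p(1) = 1, p(0) = -7. y₂ = 0 - (-7)·(0 - 1)/((-7) - 1) = 7/8.
p(0) = -7, p(7/8) = -7/64. y₃ = (7/8) - (-7/64)·((7/8) - 0)/((-7/64) - (-7)) = 8/9.
p(7/8) = -7/64, p(8/9) = 1/81. y₄ = (8/9) - (1/81)·((8/9) - (7/8))/((1/81) - (-7/64)) = 560/631.

560/631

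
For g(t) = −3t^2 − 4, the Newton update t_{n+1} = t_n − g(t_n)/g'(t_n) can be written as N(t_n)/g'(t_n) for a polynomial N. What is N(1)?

g'(t) = −6t.
N(t) = t·g'(t) − g(t) = t·(−6t) − (−3t^2 − 4) = −3t^2 + 4.
N(1) = 1.

1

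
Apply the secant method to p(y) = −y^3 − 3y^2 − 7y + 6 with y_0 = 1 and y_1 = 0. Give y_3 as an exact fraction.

726/1081

p(1) = −5, p(0) = 6. y_2 = 0 − 6·(0 − 1)/(6 − (−5)) = 6/11.
p(0) = 6, p(6/11) = 1500/1331. y_3 = (6/11) − (1500/1331)·((6/11) − 0)/((1500/1331) − 6) = 726/1081.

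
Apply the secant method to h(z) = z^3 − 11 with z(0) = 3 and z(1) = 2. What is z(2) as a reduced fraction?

41/19

h(3) = 16, h(2) = −3. z(2) = 2 − (−3)·(2 − 3)/((−3) − 16) = 41/19.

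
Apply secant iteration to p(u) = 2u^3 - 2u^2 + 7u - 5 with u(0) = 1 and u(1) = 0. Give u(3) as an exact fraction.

245/323

p(1) = 2, p(0) = -5. u(2) = 0 - (-5)·(0 - 1)/((-5) - 2) = 5/7.
p(0) = -5, p(5/7) = -100/343. u(3) = (5/7) - (-100/343)·((5/7) - 0)/((-100/343) - (-5)) = 245/323.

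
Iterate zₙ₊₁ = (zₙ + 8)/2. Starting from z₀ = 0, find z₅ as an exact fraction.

z₁ = (0 + 8)/2 = 4.
z₂ = (4 + 8)/2 = 6.
z₃ = (6 + 8)/2 = 7.
z₄ = (7 + 8)/2 = 15/2.
z₅ = ((15/2) + 8)/2 = 31/4.

31/4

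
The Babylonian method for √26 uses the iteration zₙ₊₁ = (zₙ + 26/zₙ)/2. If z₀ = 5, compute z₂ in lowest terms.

z₁ = (5 + 26/5)/2 = 51/10.
z₂ = (51/10 + 26/(51/10))/2 = 5201/1020.

5201/1020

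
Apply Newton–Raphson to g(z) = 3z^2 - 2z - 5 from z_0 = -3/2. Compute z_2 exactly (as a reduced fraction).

g'(z) = 6z - 2.
g(-3/2) = 19/4, g'(-3/2) = -11, so z_1 = (-3/2) - (19/4)/(-11) = -47/44.
g(-47/44) = 1083/1936, g'(-47/44) = -185/22, so z_2 = (-47/44) - (1083/1936)/(-185/22) = -16307/16280.

-16307/16280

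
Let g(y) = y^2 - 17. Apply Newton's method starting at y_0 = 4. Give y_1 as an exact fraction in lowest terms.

g'(y) = 2y.
g(4) = -1, g'(4) = 8, so y_1 = 4 - (-1)/8 = 33/8.

33/8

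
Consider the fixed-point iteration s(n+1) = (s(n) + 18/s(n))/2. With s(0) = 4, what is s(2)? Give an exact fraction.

577/136

s(1) = (4 + 18/4)/2 = 17/4.
s(2) = (17/4 + 18/(17/4))/2 = 577/136.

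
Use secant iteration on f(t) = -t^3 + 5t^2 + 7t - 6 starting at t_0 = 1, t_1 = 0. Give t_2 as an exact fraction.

f(1) = 5, f(0) = -6. t_2 = 0 - (-6)·(0 - 1)/((-6) - 5) = 6/11.

6/11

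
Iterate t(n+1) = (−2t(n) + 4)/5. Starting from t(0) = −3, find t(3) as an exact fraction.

4/5

t(1) = (−2·(−3) + 4)/5 = 2.
t(2) = (−2·2 + 4)/5 = 0.
t(3) = (−2·0 + 4)/5 = 4/5.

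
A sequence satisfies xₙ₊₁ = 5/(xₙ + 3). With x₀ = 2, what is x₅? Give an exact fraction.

355/298

x₁ = 5/(2 + 3) = 1.
x₂ = 5/(1 + 3) = 5/4.
x₃ = 5/(5/4 + 3) = 20/17.
x₄ = 5/(20/17 + 3) = 85/71.
x₅ = 5/(85/71 + 3) = 355/298.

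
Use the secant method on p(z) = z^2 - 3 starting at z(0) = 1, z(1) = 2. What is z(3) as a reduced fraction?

p(1) = -2, p(2) = 1. z(2) = 2 - 1·(2 - 1)/(1 - (-2)) = 5/3.
p(2) = 1, p(5/3) = -2/9. z(3) = (5/3) - (-2/9)·((5/3) - 2)/((-2/9) - 1) = 19/11.

19/11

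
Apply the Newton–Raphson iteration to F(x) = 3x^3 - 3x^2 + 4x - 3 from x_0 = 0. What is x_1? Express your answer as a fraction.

3/4

F'(x) = 9x^2 - 6x + 4.
F(0) = -3, F'(0) = 4, so x_1 = 0 - (-3)/4 = 3/4.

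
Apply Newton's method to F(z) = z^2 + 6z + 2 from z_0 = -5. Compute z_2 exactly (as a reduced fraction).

-497/88

F'(z) = 2z + 6.
F(-5) = -3, F'(-5) = -4, so z_1 = (-5) - (-3)/(-4) = -23/4.
F(-23/4) = 9/16, F'(-23/4) = -11/2, so z_2 = (-23/4) - (9/16)/(-11/2) = -497/88.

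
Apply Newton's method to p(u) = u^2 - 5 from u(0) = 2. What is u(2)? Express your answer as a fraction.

p'(u) = 2u.
p(2) = -1, p'(2) = 4, so u(1) = 2 - (-1)/4 = 9/4.
p(9/4) = 1/16, p'(9/4) = 9/2, so u(2) = (9/4) - (1/16)/(9/2) = 161/72.

161/72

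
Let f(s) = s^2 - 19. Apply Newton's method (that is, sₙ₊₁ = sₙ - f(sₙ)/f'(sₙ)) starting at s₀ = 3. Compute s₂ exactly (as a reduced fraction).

f'(s) = 2s.
f(3) = -10, f'(3) = 6, so s₁ = 3 - (-10)/6 = 14/3.
f(14/3) = 25/9, f'(14/3) = 28/3, so s₂ = (14/3) - (25/9)/(28/3) = 367/84.

367/84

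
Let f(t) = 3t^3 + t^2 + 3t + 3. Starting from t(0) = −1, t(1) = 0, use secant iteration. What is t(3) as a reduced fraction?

−25/29

f(−1) = −2, f(0) = 3. t(2) = 0 − 3·(0 − (−1))/(3 − (−2)) = −3/5.
f(0) = 3, f(−3/5) = 114/125. t(3) = (−3/5) − (114/125)·((−3/5) − 0)/((114/125) − 3) = −25/29.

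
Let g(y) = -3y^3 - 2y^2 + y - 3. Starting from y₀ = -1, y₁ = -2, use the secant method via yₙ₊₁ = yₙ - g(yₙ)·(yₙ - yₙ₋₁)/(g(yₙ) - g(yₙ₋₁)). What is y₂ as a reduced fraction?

g(-1) = -3, g(-2) = 11. y₂ = (-2) - 11·((-2) - (-1))/(11 - (-3)) = -17/14.

-17/14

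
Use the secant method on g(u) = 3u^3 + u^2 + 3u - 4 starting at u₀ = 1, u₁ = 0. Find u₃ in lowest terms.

g(1) = 3, g(0) = -4. u₂ = 0 - (-4)·(0 - 1)/((-4) - 3) = 4/7.
g(0) = -4, g(4/7) = -480/343. u₃ = (4/7) - (-480/343)·((4/7) - 0)/((-480/343) - (-4)) = 196/223.

196/223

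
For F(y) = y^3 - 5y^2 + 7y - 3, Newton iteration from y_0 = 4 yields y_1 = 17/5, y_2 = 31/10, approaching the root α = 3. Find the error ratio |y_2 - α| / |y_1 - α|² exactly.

5/8

y_1 - α = 17/5 - 3 = 2/5, so |y_1 - α| = 2/5.
y_2 - α = 31/10 - 3 = 1/10, so |y_2 - α| = 1/10.
|y_1 - α|² = 4/25.
Ratio = (1/10) / (4/25) = 5/8.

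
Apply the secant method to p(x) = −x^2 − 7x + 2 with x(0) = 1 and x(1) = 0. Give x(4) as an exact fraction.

p(1) = −6, p(0) = 2. x(2) = 0 − 2·(0 − 1)/(2 − (−6)) = 1/4.
p(0) = 2, p(1/4) = 3/16. x(3) = (1/4) − (3/16)·((1/4) − 0)/((3/16) − 2) = 8/29.
p(1/4) = 3/16, p(8/29) = −6/841. x(4) = (8/29) − (−6/841)·((8/29) − (1/4))/((−6/841) − (3/16)) = 80/291.

80/291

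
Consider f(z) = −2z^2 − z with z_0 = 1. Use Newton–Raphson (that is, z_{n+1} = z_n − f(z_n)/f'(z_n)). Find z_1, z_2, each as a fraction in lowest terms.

f'(z) = −4z − 1.
f(1) = −3, f'(1) = −5, so z_1 = 1 − (−3)/(−5) = 2/5.
f(2/5) = −18/25, f'(2/5) = −13/5, so z_2 = (2/5) − (−18/25)/(−13/5) = 8/65.

z_1 = 2/5, z_2 = 8/65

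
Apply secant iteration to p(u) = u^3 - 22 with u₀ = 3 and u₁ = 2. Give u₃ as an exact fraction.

p(3) = 5, p(2) = -14. u₂ = 2 - (-14)·(2 - 3)/((-14) - 5) = 52/19.
p(2) = -14, p(52/19) = -10290/6859. u₃ = (52/19) - (-10290/6859)·((52/19) - 2)/((-10290/6859) - (-14)) = 8651/3062.

8651/3062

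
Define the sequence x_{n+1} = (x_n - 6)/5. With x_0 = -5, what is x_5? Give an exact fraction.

-4691/3125

x_1 = ((-5) - 6)/5 = -11/5.
x_2 = ((-11/5) - 6)/5 = -41/25.
x_3 = ((-41/25) - 6)/5 = -191/125.
x_4 = ((-191/125) - 6)/5 = -941/625.
x_5 = ((-941/625) - 6)/5 = -4691/3125.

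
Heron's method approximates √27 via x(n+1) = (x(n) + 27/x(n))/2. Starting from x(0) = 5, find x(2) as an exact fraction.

1351/260

x(1) = (5 + 27/5)/2 = 26/5.
x(2) = (26/5 + 27/(26/5))/2 = 1351/260.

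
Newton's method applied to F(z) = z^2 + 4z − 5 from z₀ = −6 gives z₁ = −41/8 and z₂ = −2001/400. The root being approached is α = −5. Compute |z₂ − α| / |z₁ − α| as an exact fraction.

1/50

z₁ − α = −41/8 − (−5) = −41/8 + 5 = −1/8, so |z₁ − α| = 1/8.
z₂ − α = −2001/400 − (−5) = −2001/400 + 5 = −1/400, so |z₂ − α| = 1/400.
Ratio = (1/400) / (1/8) = 1/50.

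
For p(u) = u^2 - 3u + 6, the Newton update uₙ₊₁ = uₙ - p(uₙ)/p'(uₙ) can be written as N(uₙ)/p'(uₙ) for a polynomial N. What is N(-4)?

p'(u) = 2u - 3.
N(u) = u·p'(u) - p(u) = u·(2u - 3) - (u^2 - 3u + 6) = u^2 - 6.
N(-4) = 10.

10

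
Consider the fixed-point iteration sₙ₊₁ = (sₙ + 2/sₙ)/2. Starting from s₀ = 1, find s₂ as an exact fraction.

s₁ = (1 + 2/1)/2 = 3/2.
s₂ = (3/2 + 2/(3/2))/2 = 17/12.

17/12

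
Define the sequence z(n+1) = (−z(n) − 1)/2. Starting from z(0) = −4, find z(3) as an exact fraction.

z(1) = (−(−4) − 1)/2 = 3/2.
z(2) = (−(3/2) − 1)/2 = −5/4.
z(3) = (−(−5/4) − 1)/2 = 1/8.

1/8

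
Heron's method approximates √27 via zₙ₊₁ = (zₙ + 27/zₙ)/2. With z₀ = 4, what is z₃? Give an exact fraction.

25575217/4921952

z₁ = (4 + 27/4)/2 = 43/8.
z₂ = (43/8 + 27/(43/8))/2 = 3577/688.
z₃ = (3577/688 + 27/(3577/688))/2 = 25575217/4921952.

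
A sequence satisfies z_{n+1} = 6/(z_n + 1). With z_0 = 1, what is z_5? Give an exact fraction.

z_1 = 6/(1 + 1) = 3.
z_2 = 6/(3 + 1) = 3/2.
z_3 = 6/(3/2 + 1) = 12/5.
z_4 = 6/(12/5 + 1) = 30/17.
z_5 = 6/(30/17 + 1) = 102/47.

102/47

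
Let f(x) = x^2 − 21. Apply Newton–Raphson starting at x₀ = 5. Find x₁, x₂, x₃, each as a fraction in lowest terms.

x₁ = 23/5, x₂ = 527/115, x₃ = 277727/60605

f'(x) = 2x.
f(5) = 4, f'(5) = 10, so x₁ = 5 − 4/10 = 23/5.
f(23/5) = 4/25, f'(23/5) = 46/5, so x₂ = (23/5) − (4/25)/(46/5) = 527/115.
f(527/115) = 4/13225, f'(527/115) = 1054/115, so x₃ = (527/115) − (4/13225)/(1054/115) = 277727/60605.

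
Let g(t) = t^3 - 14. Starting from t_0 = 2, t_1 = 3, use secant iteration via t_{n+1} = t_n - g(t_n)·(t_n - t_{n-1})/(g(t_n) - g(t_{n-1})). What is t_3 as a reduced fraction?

18386/7693

g(2) = -6, g(3) = 13. t_2 = 3 - 13·(3 - 2)/(13 - (-6)) = 44/19.
g(3) = 13, g(44/19) = -10842/6859. t_3 = (44/19) - (-10842/6859)·((44/19) - 3)/((-10842/6859) - 13) = 18386/7693.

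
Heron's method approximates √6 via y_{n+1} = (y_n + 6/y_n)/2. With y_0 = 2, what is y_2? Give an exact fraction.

49/20

y_1 = (2 + 6/2)/2 = 5/2.
y_2 = (5/2 + 6/(5/2))/2 = 49/20.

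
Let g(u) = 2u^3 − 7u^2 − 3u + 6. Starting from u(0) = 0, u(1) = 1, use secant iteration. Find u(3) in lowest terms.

g(0) = 6, g(1) = −2. u(2) = 1 − (−2)·(1 − 0)/((−2) − 6) = 3/4.
g(1) = −2, g(3/4) = 21/32. u(3) = (3/4) − (21/32)·((3/4) − 1)/((21/32) − (−2)) = 69/85.

69/85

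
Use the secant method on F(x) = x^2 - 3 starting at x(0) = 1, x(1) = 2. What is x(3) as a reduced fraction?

19/11

F(1) = -2, F(2) = 1. x(2) = 2 - 1·(2 - 1)/(1 - (-2)) = 5/3.
F(2) = 1, F(5/3) = -2/9. x(3) = (5/3) - (-2/9)·((5/3) - 2)/((-2/9) - 1) = 19/11.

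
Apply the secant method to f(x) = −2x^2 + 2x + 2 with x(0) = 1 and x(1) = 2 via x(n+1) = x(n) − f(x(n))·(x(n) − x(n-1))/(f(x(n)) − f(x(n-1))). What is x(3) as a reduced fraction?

8/5

f(1) = 2, f(2) = −2. x(2) = 2 − (−2)·(2 − 1)/((−2) − 2) = 3/2.
f(2) = −2, f(3/2) = 1/2. x(3) = (3/2) − (1/2)·((3/2) − 2)/((1/2) − (−2)) = 8/5.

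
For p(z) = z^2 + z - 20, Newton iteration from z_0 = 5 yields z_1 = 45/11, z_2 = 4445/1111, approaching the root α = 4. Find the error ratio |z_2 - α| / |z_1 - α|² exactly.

z_1 - α = 45/11 - 4 = 1/11, so |z_1 - α| = 1/11.
z_2 - α = 4445/1111 - 4 = 1/1111, so |z_2 - α| = 1/1111.
|z_1 - α|² = 1/121.
Ratio = (1/1111) / (1/121) = 11/101.

11/101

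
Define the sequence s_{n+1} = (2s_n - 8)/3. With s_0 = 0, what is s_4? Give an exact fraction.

-520/81

s_1 = (2·0 - 8)/3 = -8/3.
s_2 = (2·(-8/3) - 8)/3 = -40/9.
s_3 = (2·(-40/9) - 8)/3 = -152/27.
s_4 = (2·(-152/27) - 8)/3 = -520/81.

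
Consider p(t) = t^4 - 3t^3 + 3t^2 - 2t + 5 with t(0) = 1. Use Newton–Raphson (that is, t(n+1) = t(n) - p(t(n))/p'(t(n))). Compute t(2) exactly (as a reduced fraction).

1195/303

p'(t) = 4t^3 - 9t^2 + 6t - 2.
p(1) = 4, p'(1) = -1, so t(1) = 1 - 4/(-1) = 5.
p(5) = 320, p'(5) = 303, so t(2) = 5 - 320/303 = 1195/303.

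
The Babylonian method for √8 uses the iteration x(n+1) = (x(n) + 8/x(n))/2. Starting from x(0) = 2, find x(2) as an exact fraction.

17/6

x(1) = (2 + 8/2)/2 = 3.
x(2) = (3 + 8/3)/2 = 17/6.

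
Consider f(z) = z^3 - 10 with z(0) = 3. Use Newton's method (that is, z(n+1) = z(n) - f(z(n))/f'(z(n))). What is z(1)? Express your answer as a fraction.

f'(z) = 3z^2.
f(3) = 17, f'(3) = 27, so z(1) = 3 - 17/27 = 64/27.

64/27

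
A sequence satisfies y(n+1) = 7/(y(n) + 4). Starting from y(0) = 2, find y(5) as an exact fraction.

y(1) = 7/(2 + 4) = 7/6.
y(2) = 7/(7/6 + 4) = 42/31.
y(3) = 7/(42/31 + 4) = 217/166.
y(4) = 7/(217/166 + 4) = 1162/881.
y(5) = 7/(1162/881 + 4) = 6167/4686.

6167/4686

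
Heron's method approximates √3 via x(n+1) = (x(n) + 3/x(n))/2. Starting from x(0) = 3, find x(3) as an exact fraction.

x(1) = (3 + 3/3)/2 = 2.
x(2) = (2 + 3/2)/2 = 7/4.
x(3) = (7/4 + 3/(7/4))/2 = 97/56.

97/56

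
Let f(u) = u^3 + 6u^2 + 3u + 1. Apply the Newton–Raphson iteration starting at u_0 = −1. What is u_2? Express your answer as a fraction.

f'(u) = 3u^2 + 12u + 3.
f(−1) = 3, f'(−1) = −6, so u_1 = (−1) − 3/(−6) = −1/2.
f(−1/2) = 7/8, f'(−1/2) = −9/4, so u_2 = (−1/2) − (7/8)/(−9/4) = −1/9.

−1/9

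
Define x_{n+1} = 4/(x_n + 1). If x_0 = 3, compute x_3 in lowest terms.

4/3

x_1 = 4/(3 + 1) = 1.
x_2 = 4/(1 + 1) = 2.
x_3 = 4/(2 + 1) = 4/3.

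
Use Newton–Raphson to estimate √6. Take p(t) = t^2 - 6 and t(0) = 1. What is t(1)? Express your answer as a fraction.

7/2

p'(t) = 2t.
p(1) = -5, p'(1) = 2, so t(1) = 1 - (-5)/2 = 7/2.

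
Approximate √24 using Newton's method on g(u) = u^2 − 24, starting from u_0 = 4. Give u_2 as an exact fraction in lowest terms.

g'(u) = 2u.
g(4) = −8, g'(4) = 8, so u_1 = 4 − (−8)/8 = 5.
g(5) = 1, g'(5) = 10, so u_2 = 5 − 1/10 = 49/10.

49/10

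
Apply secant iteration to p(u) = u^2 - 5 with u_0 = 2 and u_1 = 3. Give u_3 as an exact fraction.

29/13

p(2) = -1, p(3) = 4. u_2 = 3 - 4·(3 - 2)/(4 - (-1)) = 11/5.
p(3) = 4, p(11/5) = -4/25. u_3 = (11/5) - (-4/25)·((11/5) - 3)/((-4/25) - 4) = 29/13.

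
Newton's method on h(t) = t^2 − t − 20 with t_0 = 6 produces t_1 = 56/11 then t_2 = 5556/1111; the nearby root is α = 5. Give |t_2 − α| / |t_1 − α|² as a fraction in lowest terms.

t_1 − α = 56/11 − 5 = 1/11, so |t_1 − α| = 1/11.
t_2 − α = 5556/1111 − 5 = 1/1111, so |t_2 − α| = 1/1111.
|t_1 − α|² = 1/121.
Ratio = (1/1111) / (1/121) = 11/101.

11/101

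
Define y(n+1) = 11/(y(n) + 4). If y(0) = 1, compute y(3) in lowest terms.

y(1) = 11/(1 + 4) = 11/5.
y(2) = 11/(11/5 + 4) = 55/31.
y(3) = 11/(55/31 + 4) = 341/179.

341/179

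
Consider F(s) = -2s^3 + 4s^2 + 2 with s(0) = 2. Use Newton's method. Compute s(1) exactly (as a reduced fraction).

F'(s) = -6s^2 + 8s.
F(2) = 2, F'(2) = -8, so s(1) = 2 - 2/(-8) = 9/4.

9/4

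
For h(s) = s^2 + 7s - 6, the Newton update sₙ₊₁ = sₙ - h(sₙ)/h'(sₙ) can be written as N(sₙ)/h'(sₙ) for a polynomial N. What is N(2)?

h'(s) = 2s + 7.
N(s) = s·h'(s) - h(s) = s·(2s + 7) - (s^2 + 7s - 6) = s^2 + 6.
N(2) = 10.

10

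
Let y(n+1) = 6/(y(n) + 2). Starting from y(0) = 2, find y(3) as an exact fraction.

21/13

y(1) = 6/(2 + 2) = 3/2.
y(2) = 6/(3/2 + 2) = 12/7.
y(3) = 6/(12/7 + 2) = 21/13.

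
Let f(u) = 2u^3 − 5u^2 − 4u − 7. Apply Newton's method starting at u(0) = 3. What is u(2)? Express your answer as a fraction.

469/138

f'(u) = 6u^2 − 10u − 4.
f(3) = −10, f'(3) = 20, so u(1) = 3 − (−10)/20 = 7/2.
f(7/2) = 7/2, f'(7/2) = 69/2, so u(2) = (7/2) − (7/2)/(69/2) = 469/138.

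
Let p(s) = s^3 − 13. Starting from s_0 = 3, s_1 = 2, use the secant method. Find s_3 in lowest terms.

p(3) = 14, p(2) = −5. s_2 = 2 − (−5)·(2 − 3)/((−5) − 14) = 43/19.
p(2) = −5, p(43/19) = −9660/6859. s_3 = (43/19) − (−9660/6859)·((43/19) − 2)/((−9660/6859) − (−5)) = 11659/4927.

11659/4927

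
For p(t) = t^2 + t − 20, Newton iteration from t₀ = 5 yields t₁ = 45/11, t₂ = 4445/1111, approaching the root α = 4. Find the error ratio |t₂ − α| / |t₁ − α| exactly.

t₁ − α = 45/11 − 4 = 1/11, so |t₁ − α| = 1/11.
t₂ − α = 4445/1111 − 4 = 1/1111, so |t₂ − α| = 1/1111.
Ratio = (1/1111) / (1/11) = 1/101.

1/101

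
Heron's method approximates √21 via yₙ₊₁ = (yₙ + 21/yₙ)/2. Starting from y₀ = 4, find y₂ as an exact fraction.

y₁ = (4 + 21/4)/2 = 37/8.
y₂ = (37/8 + 21/(37/8))/2 = 2713/592.

2713/592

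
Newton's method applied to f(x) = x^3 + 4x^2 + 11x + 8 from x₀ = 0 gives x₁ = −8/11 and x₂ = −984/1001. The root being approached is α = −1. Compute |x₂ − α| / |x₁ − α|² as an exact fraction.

x₁ − α = −8/11 − (−1) = −8/11 + 1 = 3/11, so |x₁ − α| = 3/11.
x₂ − α = −984/1001 − (−1) = −984/1001 + 1 = 17/1001, so |x₂ − α| = 17/1001.
|x₁ − α|² = 9/121.
Ratio = (17/1001) / (9/121) = 187/819.

187/819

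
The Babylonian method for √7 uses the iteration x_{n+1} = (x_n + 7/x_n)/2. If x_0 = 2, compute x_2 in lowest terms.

x_1 = (2 + 7/2)/2 = 11/4.
x_2 = (11/4 + 7/(11/4))/2 = 233/88.

233/88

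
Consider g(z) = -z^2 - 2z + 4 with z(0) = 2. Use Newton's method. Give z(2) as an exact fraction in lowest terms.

g'(z) = -2z - 2.
g(2) = -4, g'(2) = -6, so z(1) = 2 - (-4)/(-6) = 4/3.
g(4/3) = -4/9, g'(4/3) = -14/3, so z(2) = (4/3) - (-4/9)/(-14/3) = 26/21.

26/21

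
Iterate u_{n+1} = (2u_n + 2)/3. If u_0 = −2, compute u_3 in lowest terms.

22/27

u_1 = (2·(−2) + 2)/3 = −2/3.
u_2 = (2·(−2/3) + 2)/3 = 2/9.
u_3 = (2·(2/9) + 2)/3 = 22/27.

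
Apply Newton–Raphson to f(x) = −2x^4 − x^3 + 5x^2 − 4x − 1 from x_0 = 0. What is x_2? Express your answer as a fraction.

−169/840

f'(x) = −8x^3 − 3x^2 + 10x − 4.
f(0) = −1, f'(0) = −4, so x_1 = 0 − (−1)/(−4) = −1/4.
f(−1/4) = 41/128, f'(−1/4) = −105/16, so x_2 = (−1/4) − (41/128)/(−105/16) = −169/840.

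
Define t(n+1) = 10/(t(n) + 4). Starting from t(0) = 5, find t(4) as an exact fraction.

685/389

t(1) = 10/(5 + 4) = 10/9.
t(2) = 10/(10/9 + 4) = 45/23.
t(3) = 10/(45/23 + 4) = 230/137.
t(4) = 10/(230/137 + 4) = 685/389.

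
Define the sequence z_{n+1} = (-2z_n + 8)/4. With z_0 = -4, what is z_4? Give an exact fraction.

z_1 = (-2·(-4) + 8)/4 = 4.
z_2 = (-2·4 + 8)/4 = 0.
z_3 = (-2·0 + 8)/4 = 2.
z_4 = (-2·2 + 8)/4 = 1.

1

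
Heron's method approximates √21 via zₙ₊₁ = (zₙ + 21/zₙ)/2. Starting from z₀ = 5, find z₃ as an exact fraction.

277727/60605

z₁ = (5 + 21/5)/2 = 23/5.
z₂ = (23/5 + 21/(23/5))/2 = 527/115.
z₃ = (527/115 + 21/(527/115))/2 = 277727/60605.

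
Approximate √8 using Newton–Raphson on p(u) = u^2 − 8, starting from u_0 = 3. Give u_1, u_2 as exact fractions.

u_1 = 17/6, u_2 = 577/204

p'(u) = 2u.
p(3) = 1, p'(3) = 6, so u_1 = 3 − 1/6 = 17/6.
p(17/6) = 1/36, p'(17/6) = 17/3, so u_2 = (17/6) − (1/36)/(17/3) = 577/204.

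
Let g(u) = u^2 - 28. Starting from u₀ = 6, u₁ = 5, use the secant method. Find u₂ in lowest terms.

g(6) = 8, g(5) = -3. u₂ = 5 - (-3)·(5 - 6)/((-3) - 8) = 58/11.

58/11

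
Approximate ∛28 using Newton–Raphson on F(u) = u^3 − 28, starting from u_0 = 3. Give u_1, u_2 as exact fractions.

u_1 = 82/27, u_2 = 413465/136161

F'(u) = 3u^2.
F(3) = −1, F'(3) = 27, so u_1 = 3 − (−1)/27 = 82/27.
F(82/27) = 244/19683, F'(82/27) = 6724/243, so u_2 = (82/27) − (244/19683)/(6724/243) = 413465/136161.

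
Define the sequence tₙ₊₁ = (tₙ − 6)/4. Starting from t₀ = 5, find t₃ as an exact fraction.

t₁ = (5 − 6)/4 = −1/4.
t₂ = ((−1/4) − 6)/4 = −25/16.
t₃ = ((−25/16) − 6)/4 = −121/64.

−121/64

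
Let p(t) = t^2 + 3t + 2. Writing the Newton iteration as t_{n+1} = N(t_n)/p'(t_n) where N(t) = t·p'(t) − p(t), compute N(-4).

p'(t) = 2t + 3.
N(t) = t·p'(t) − p(t) = t·(2t + 3) − (t^2 + 3t + 2) = t^2 − 2.
N(-4) = 14.

14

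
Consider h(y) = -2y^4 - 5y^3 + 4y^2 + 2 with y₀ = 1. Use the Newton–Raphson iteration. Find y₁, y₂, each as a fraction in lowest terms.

h'(y) = -8y^3 - 15y^2 + 8y.
h(1) = -1, h'(1) = -15, so y₁ = 1 - (-1)/(-15) = 14/15.
h(14/15) = -4982/50625, h'(14/15) = -40852/3375, so y₂ = (14/15) - (-4982/50625)/(-40852/3375) = 94491/102130.

y₁ = 14/15, y₂ = 94491/102130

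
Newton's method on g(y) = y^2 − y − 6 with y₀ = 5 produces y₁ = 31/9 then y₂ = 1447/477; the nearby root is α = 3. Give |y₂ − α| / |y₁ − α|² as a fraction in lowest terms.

9/53

y₁ − α = 31/9 − 3 = 4/9, so |y₁ − α| = 4/9.
y₂ − α = 1447/477 − 3 = 16/477, so |y₂ − α| = 16/477.
|y₁ − α|² = 16/81.
Ratio = (16/477) / (16/81) = 9/53.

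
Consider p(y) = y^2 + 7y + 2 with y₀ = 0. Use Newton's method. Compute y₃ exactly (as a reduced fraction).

p'(y) = 2y + 7.
p(0) = 2, p'(0) = 7, so y₁ = 0 − 2/7 = −2/7.
p(−2/7) = 4/49, p'(−2/7) = 45/7, so y₂ = (−2/7) − (4/49)/(45/7) = −94/315.
p(−94/315) = 16/99225, p'(−94/315) = 2017/315, so y₃ = (−94/315) − (16/99225)/(2017/315) = −189614/635355.

−189614/635355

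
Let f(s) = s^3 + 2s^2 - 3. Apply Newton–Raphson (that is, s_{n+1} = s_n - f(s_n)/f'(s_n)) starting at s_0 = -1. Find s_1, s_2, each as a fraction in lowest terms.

f'(s) = 3s^2 + 4s.
f(-1) = -2, f'(-1) = -1, so s_1 = (-1) - (-2)/(-1) = -3.
f(-3) = -12, f'(-3) = 15, so s_2 = (-3) - (-12)/15 = -11/5.

s_1 = -3, s_2 = -11/5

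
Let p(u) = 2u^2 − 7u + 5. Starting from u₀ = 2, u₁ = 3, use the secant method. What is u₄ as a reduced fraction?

213/85

p(2) = −1, p(3) = 2. u₂ = 3 − 2·(3 − 2)/(2 − (−1)) = 7/3.
p(3) = 2, p(7/3) = −4/9. u₃ = (7/3) − (−4/9)·((7/3) − 3)/((−4/9) − 2) = 27/11.
p(7/3) = −4/9, p(27/11) = −16/121. u₄ = (27/11) − (−16/121)·((27/11) − (7/3))/((−16/121) − (−4/9)) = 213/85.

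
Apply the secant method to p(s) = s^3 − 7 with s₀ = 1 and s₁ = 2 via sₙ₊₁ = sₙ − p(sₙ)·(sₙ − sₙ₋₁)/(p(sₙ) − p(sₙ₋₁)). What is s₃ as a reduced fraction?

1045/547

p(1) = −6, p(2) = 1. s₂ = 2 − 1·(2 − 1)/(1 − (−6)) = 13/7.
p(2) = 1, p(13/7) = −204/343. s₃ = (13/7) − (−204/343)·((13/7) − 2)/((−204/343) − 1) = 1045/547.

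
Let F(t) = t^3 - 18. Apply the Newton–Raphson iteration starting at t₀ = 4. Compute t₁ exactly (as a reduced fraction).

73/24

F'(t) = 3t^2.
F(4) = 46, F'(4) = 48, so t₁ = 4 - 46/48 = 73/24.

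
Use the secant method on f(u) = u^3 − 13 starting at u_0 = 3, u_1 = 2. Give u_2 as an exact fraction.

43/19

f(3) = 14, f(2) = −5. u_2 = 2 − (−5)·(2 − 3)/((−5) − 14) = 43/19.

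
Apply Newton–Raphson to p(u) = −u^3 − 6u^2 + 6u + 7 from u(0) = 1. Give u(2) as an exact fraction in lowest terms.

p'(u) = −3u^2 − 12u + 6.
p(1) = 6, p'(1) = −9, so u(1) = 1 − 6/(−9) = 5/3.
p(5/3) = −116/27, p'(5/3) = −67/3, so u(2) = (5/3) − (−116/27)/(−67/3) = 889/603.

889/603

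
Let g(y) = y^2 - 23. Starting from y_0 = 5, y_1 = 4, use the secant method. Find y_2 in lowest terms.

g(5) = 2, g(4) = -7. y_2 = 4 - (-7)·(4 - 5)/((-7) - 2) = 43/9.

43/9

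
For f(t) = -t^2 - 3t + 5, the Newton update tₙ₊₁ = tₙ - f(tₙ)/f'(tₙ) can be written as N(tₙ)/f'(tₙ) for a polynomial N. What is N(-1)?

-6

f'(t) = -2t - 3.
N(t) = t·f'(t) - f(t) = t·(-2t - 3) - (-t^2 - 3t + 5) = -t^2 - 5.
N(-1) = -6.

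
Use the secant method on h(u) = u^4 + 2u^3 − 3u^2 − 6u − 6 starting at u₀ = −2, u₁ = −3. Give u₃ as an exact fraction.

h(−2) = −6, h(−3) = 12. u₂ = (−3) − 12·((−3) − (−2))/(12 − (−6)) = −7/3.
h(−3) = 12, h(−7/3) = −332/81. u₃ = (−7/3) − (−332/81)·((−7/3) − (−3))/((−332/81) − 12) = −408/163.

−408/163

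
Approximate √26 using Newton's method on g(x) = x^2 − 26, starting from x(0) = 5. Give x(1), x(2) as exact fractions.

g'(x) = 2x.
g(5) = −1, g'(5) = 10, so x(1) = 5 − (−1)/10 = 51/10.
g(51/10) = 1/100, g'(51/10) = 51/5, so x(2) = (51/10) − (1/100)/(51/5) = 5201/1020.

x(1) = 51/10, x(2) = 5201/1020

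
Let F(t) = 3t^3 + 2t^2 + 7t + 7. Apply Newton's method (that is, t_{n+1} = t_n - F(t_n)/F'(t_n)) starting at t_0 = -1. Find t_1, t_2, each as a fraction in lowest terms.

F'(t) = 9t^2 + 4t + 7.
F(-1) = -1, F'(-1) = 12, so t_1 = (-1) - (-1)/12 = -11/12.
F(-11/12) = -3/64, F'(-11/12) = 523/48, so t_2 = (-11/12) - (-3/64)/(523/48) = -2863/3138.

t_1 = -11/12, t_2 = -2863/3138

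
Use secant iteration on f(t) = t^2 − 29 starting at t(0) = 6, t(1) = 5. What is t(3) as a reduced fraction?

307/57

f(6) = 7, f(5) = −4. t(2) = 5 − (−4)·(5 − 6)/((−4) − 7) = 59/11.
f(5) = −4, f(59/11) = −28/121. t(3) = (59/11) − (−28/121)·((59/11) − 5)/((−28/121) − (−4)) = 307/57.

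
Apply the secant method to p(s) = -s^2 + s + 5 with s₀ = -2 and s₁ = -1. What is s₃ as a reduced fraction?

-9/5

p(-2) = -1, p(-1) = 3. s₂ = (-1) - 3·((-1) - (-2))/(3 - (-1)) = -7/4.
p(-1) = 3, p(-7/4) = 3/16. s₃ = (-7/4) - (3/16)·((-7/4) - (-1))/((3/16) - 3) = -9/5.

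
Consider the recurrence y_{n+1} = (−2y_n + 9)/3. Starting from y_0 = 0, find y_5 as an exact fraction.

y_1 = (−2·0 + 9)/3 = 3.
y_2 = (−2·3 + 9)/3 = 1.
y_3 = (−2·1 + 9)/3 = 7/3.
y_4 = (−2·(7/3) + 9)/3 = 13/9.
y_5 = (−2·(13/9) + 9)/3 = 55/27.

55/27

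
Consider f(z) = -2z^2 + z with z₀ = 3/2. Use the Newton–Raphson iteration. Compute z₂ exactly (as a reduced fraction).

f'(z) = -4z + 1.
f(3/2) = -3, f'(3/2) = -5, so z₁ = (3/2) - (-3)/(-5) = 9/10.
f(9/10) = -18/25, f'(9/10) = -13/5, so z₂ = (9/10) - (-18/25)/(-13/5) = 81/130.

81/130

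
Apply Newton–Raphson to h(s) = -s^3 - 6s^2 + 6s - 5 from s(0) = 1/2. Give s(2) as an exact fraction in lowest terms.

h'(s) = -3s^2 - 12s + 6.
h(1/2) = -29/8, h'(1/2) = -3/4, so s(1) = (1/2) - (-29/8)/(-3/4) = -13/3.
h(-13/3) = -1682/27, h'(-13/3) = 5/3, so s(2) = (-13/3) - (-1682/27)/(5/3) = 1487/45.

1487/45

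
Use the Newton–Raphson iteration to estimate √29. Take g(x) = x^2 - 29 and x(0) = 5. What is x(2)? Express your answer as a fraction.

727/135

g'(x) = 2x.
g(5) = -4, g'(5) = 10, so x(1) = 5 - (-4)/10 = 27/5.
g(27/5) = 4/25, g'(27/5) = 54/5, so x(2) = (27/5) - (4/25)/(54/5) = 727/135.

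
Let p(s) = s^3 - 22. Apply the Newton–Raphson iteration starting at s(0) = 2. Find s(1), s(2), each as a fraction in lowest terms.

s(1) = 19/6, s(2) = 9235/3249

p'(s) = 3s^2.
p(2) = -14, p'(2) = 12, so s(1) = 2 - (-14)/12 = 19/6.
p(19/6) = 2107/216, p'(19/6) = 361/12, so s(2) = (19/6) - (2107/216)/(361/12) = 9235/3249.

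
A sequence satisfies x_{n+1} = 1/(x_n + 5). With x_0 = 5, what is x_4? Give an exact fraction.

265/1376

x_1 = 1/(5 + 5) = 1/10.
x_2 = 1/(1/10 + 5) = 10/51.
x_3 = 1/(10/51 + 5) = 51/265.
x_4 = 1/(51/265 + 5) = 265/1376.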